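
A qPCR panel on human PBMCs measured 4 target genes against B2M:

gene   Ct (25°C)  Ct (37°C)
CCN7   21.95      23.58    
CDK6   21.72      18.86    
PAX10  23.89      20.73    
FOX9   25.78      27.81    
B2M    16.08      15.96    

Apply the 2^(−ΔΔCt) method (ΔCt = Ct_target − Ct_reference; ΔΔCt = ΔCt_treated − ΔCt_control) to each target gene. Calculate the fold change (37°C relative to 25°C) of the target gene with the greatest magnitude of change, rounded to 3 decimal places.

CCN7: ΔΔCt = (23.58−15.96) − (21.95−16.08) = 7.62 − 5.87 = 1.75; fold change = 2^-1.75 = 0.297
CDK6: ΔΔCt = (18.86−15.96) − (21.72−16.08) = 2.90 − 5.64 = -2.74; fold change = 2^2.74 = 6.681
PAX10: ΔΔCt = (20.73−15.96) − (23.89−16.08) = 4.77 − 7.81 = -3.04; fold change = 2^3.04 = 8.225
FOX9: ΔΔCt = (27.81−15.96) − (25.78−16.08) = 11.85 − 9.70 = 2.15; fold change = 2^-2.15 = 0.225
PAX10 has the largest |ΔΔCt| = 3.04.

8.225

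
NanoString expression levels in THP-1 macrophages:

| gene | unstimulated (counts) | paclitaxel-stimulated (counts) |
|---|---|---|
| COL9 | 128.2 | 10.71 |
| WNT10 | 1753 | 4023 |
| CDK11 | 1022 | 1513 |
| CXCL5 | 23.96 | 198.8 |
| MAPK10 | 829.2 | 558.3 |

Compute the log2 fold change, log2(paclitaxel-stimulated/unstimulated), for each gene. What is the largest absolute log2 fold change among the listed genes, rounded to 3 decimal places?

log2(10.71/128.2) = -3.581  (COL9)
log2(4023/1753) = 1.198  (WNT10)
log2(1513/1022) = 0.566  (CDK11)
log2(198.8/23.96) = 3.053  (CXCL5)
log2(558.3/829.2) = -0.571  (MAPK10)
The largest magnitude belongs to COL9.

3.581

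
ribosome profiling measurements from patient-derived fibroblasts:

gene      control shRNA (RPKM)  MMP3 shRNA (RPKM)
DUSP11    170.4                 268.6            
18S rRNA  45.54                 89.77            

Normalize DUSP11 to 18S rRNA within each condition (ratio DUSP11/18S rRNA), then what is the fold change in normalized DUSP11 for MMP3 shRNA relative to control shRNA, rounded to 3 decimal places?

DUSP11/18S rRNA (control shRNA) = 170.4 / 45.54 = 3.7418
DUSP11/18S rRNA (MMP3 shRNA) = 268.6 / 89.77 = 2.9921
Fold change = 2.9921 / 3.7418 = 0.7996

0.800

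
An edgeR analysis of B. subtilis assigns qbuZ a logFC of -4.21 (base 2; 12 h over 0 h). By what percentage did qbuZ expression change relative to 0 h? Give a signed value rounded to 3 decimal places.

Fold change = 2^(-4.21) = 0.0540
Percent change = (FC − 1) × 100% = (0.0540 − 1) × 100 = -94.597%

-94.597%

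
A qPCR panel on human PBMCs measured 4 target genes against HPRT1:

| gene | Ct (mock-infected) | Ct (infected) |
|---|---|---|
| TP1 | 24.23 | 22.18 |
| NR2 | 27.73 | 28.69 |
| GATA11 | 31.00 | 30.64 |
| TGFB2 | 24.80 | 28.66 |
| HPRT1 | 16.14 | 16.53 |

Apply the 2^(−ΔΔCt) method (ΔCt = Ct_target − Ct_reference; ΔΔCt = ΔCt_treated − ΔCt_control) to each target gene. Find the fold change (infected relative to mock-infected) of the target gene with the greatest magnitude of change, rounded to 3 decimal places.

TP1: ΔΔCt = (22.18−16.53) − (24.23−16.14) = 5.65 − 8.09 = -2.44; fold change = 2^2.44 = 5.426
NR2: ΔΔCt = (28.69−16.53) − (27.73−16.14) = 12.16 − 11.59 = 0.57; fold change = 2^-0.57 = 0.674
GATA11: ΔΔCt = (30.64−16.53) − (31.00−16.14) = 14.11 − 14.86 = -0.75; fold change = 2^0.75 = 1.682
TGFB2: ΔΔCt = (28.66−16.53) − (24.80−16.14) = 12.13 − 8.66 = 3.47; fold change = 2^-3.47 = 0.090
TGFB2 has the largest |ΔΔCt| = 3.47.

0.090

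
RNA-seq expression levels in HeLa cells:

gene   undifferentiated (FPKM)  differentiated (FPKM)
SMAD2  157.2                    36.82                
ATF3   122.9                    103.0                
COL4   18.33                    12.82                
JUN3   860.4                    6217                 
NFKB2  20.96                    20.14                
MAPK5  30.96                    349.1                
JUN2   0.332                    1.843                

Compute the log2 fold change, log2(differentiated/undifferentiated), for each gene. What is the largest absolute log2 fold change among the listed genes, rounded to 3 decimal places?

log2(36.82/157.2) = -2.094  (SMAD2)
log2(103.0/122.9) = -0.255  (ATF3)
log2(12.82/18.33) = -0.516  (COL4)
log2(6217/860.4) = 2.853  (JUN3)
log2(20.14/20.96) = -0.058  (NFKB2)
log2(349.1/30.96) = 3.495  (MAPK5)
log2(1.843/0.332) = 2.473  (JUN2)
The largest magnitude belongs to MAPK5.

3.495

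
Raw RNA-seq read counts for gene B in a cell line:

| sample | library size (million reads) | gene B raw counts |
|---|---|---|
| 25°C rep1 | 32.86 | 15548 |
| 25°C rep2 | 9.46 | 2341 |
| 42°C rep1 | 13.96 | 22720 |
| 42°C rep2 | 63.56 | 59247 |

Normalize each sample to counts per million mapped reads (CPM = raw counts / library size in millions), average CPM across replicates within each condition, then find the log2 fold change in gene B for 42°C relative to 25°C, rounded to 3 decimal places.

1.829

CPM(25°C rep1) = 15548 / 32.86 = 473.1589
CPM(25°C rep2) = 2341 / 9.46 = 247.4630
CPM(42°C rep1) = 22720 / 13.96 = 1627.5072
CPM(42°C rep2) = 59247 / 63.56 = 932.1429
mean CPM(25°C) = 360.3109; mean CPM(42°C) = 1279.8250
Fold change = 1279.8250 / 360.3109 = 3.55200
log2(3.55200) = 1.8286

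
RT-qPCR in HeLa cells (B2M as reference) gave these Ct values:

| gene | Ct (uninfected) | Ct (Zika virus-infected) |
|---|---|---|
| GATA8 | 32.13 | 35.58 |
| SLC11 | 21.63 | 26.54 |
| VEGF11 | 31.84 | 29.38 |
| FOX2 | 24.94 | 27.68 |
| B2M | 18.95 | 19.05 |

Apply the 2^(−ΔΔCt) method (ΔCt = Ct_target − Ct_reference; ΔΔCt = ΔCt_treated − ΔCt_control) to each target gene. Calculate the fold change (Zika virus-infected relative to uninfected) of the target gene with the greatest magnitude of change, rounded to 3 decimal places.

0.036

GATA8: ΔΔCt = (35.58−19.05) − (32.13−18.95) = 16.53 − 13.18 = 3.35; fold change = 2^-3.35 = 0.098
SLC11: ΔΔCt = (26.54−19.05) − (21.63−18.95) = 7.49 − 2.68 = 4.81; fold change = 2^-4.81 = 0.036
VEGF11: ΔΔCt = (29.38−19.05) − (31.84−18.95) = 10.33 − 12.89 = -2.56; fold change = 2^2.56 = 5.897
FOX2: ΔΔCt = (27.68−19.05) − (24.94−18.95) = 8.63 − 5.99 = 2.64; fold change = 2^-2.64 = 0.160
SLC11 has the largest |ΔΔCt| = 4.81.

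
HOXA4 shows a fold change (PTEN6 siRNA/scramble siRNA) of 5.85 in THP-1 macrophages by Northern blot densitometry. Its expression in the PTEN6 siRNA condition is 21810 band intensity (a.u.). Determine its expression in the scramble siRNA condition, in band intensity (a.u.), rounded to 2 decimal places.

3728.21

scramble siRNA expression = 21810 / 5.85 = 3728.21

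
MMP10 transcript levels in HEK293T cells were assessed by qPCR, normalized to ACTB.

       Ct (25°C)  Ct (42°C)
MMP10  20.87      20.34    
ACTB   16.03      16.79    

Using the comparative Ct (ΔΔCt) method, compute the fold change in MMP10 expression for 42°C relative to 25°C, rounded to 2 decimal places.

ΔCt(25°C) = 20.870 − 16.030 = 4.840
ΔCt(42°C) = 20.340 − 16.790 = 3.550
ΔΔCt = 3.550 − 4.840 = -1.290
Fold change = 2^(−(-1.290)) = 2^1.290 = 2.445

2.45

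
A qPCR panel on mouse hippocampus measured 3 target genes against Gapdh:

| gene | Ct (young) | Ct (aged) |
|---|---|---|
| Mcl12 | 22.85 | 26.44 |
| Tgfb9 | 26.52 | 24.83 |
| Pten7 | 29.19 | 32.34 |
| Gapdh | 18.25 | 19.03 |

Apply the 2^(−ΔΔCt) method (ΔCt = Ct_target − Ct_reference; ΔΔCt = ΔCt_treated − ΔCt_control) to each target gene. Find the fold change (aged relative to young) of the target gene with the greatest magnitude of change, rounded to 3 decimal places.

0.143

Mcl12: ΔΔCt = (26.44−19.03) − (22.85−18.25) = 7.41 − 4.60 = 2.81; fold change = 2^-2.81 = 0.143
Tgfb9: ΔΔCt = (24.83−19.03) − (26.52−18.25) = 5.80 − 8.27 = -2.47; fold change = 2^2.47 = 5.540
Pten7: ΔΔCt = (32.34−19.03) − (29.19−18.25) = 13.31 − 10.94 = 2.37; fold change = 2^-2.37 = 0.193
Mcl12 has the largest |ΔΔCt| = 2.81.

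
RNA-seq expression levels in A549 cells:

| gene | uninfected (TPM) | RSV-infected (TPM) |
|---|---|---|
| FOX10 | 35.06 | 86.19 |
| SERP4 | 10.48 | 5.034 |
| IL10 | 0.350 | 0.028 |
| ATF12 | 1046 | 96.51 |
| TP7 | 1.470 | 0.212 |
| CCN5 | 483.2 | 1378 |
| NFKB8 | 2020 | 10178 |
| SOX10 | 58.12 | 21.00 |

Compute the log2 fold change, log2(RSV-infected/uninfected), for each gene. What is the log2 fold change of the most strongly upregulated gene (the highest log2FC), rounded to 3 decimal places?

log2(86.19/35.06) = 1.298  (FOX10)
log2(5.034/10.48) = -1.058  (SERP4)
log2(0.028/0.350) = -3.644  (IL10)
log2(96.51/1046) = -3.438  (ATF12)
log2(0.212/1.470) = -2.794  (TP7)
log2(1378/483.2) = 1.512  (CCN5)
log2(10178/2020) = 2.333  (NFKB8)
log2(21.00/58.12) = -1.469  (SOX10)
NFKB8 is most strongly upregulated.

2.333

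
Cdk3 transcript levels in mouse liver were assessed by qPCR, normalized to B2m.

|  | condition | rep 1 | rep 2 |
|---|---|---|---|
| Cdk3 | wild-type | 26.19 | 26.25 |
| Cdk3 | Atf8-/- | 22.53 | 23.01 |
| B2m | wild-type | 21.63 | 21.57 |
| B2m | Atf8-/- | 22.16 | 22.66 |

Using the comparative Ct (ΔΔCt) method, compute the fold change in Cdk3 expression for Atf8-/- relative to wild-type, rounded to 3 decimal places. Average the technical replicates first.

Mean Ct: Cdk3 wild-type 26.220; Cdk3 Atf8-/- 22.770; B2m wild-type 21.600; B2m Atf8-/- 22.410
ΔCt(wild-type) = 26.220 − 21.600 = 4.620
ΔCt(Atf8-/-) = 22.770 − 22.410 = 0.360
ΔΔCt = 0.360 − 4.620 = -4.260
Fold change = 2^(−(-4.260)) = 2^4.260 = 19.1597

19.160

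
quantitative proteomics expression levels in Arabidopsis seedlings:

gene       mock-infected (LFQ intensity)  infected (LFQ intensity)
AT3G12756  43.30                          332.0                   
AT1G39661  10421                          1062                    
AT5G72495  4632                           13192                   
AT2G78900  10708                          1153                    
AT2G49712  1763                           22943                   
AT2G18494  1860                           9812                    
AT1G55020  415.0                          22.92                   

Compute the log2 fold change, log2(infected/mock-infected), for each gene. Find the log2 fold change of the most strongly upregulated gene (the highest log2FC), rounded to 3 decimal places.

log2(332.0/43.30) = 2.939  (AT3G12756)
log2(1062/10421) = -3.295  (AT1G39661)
log2(13192/4632) = 1.510  (AT5G72495)
log2(1153/10708) = -3.215  (AT2G78900)
log2(22943/1763) = 3.702  (AT2G49712)
log2(9812/1860) = 2.399  (AT2G18494)
log2(22.92/415.0) = -4.178  (AT1G55020)
AT2G49712 is most strongly upregulated.

3.702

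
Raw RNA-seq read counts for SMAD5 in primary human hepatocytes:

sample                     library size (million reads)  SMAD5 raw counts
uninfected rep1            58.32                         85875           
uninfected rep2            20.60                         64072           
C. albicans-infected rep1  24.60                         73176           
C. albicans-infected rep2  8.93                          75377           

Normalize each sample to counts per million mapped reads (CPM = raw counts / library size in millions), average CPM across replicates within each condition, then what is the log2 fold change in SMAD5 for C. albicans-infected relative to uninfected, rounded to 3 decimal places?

CPM(uninfected rep1) = 85875 / 58.32 = 1472.4794
CPM(uninfected rep2) = 64072 / 20.60 = 3110.2913
CPM(C. albicans-infected rep1) = 73176 / 24.60 = 2974.6341
CPM(C. albicans-infected rep2) = 75377 / 8.93 = 8440.8735
mean CPM(uninfected) = 2291.3853; mean CPM(C. albicans-infected) = 5707.7538
Fold change = 5707.7538 / 2291.3853 = 2.49096
log2(2.49096) = 1.3167

1.317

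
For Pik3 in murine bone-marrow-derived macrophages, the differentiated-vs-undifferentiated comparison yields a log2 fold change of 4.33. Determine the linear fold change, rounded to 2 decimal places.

Fold change = 2^(4.33) = 20.112

20.11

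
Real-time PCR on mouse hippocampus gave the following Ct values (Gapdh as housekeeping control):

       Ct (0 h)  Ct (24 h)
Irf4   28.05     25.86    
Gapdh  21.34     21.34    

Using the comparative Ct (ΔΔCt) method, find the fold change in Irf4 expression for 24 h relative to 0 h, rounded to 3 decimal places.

ΔCt(0 h) = 28.050 − 21.340 = 6.710
ΔCt(24 h) = 25.860 − 21.340 = 4.520
ΔΔCt = 4.520 − 6.710 = -2.190
Fold change = 2^(−(-2.190)) = 2^2.190 = 4.5631

4.563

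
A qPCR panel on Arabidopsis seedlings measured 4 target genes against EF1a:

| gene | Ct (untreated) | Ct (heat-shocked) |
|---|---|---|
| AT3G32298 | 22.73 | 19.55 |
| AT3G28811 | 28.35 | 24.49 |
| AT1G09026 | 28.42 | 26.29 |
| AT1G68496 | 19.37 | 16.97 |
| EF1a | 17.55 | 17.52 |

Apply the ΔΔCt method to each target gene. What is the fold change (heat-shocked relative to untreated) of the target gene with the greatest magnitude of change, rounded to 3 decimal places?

14.221

AT3G32298: ΔΔCt = (19.55−17.52) − (22.73−17.55) = 2.03 − 5.18 = -3.15; fold change = 2^3.15 = 8.877
AT3G28811: ΔΔCt = (24.49−17.52) − (28.35−17.55) = 6.97 − 10.80 = -3.83; fold change = 2^3.83 = 14.221
AT1G09026: ΔΔCt = (26.29−17.52) − (28.42−17.55) = 8.77 − 10.87 = -2.10; fold change = 2^2.10 = 4.287
AT1G68496: ΔΔCt = (16.97−17.52) − (19.37−17.55) = -0.55 − 1.82 = -2.37; fold change = 2^2.37 = 5.169
AT3G28811 has the largest |ΔΔCt| = 3.83.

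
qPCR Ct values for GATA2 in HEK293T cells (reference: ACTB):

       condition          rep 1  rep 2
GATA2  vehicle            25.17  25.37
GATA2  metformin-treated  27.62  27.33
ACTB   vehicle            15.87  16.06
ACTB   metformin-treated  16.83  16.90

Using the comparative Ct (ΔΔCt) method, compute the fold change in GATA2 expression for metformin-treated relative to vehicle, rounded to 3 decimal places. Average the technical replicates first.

0.405

Mean Ct: GATA2 vehicle 25.270; GATA2 metformin-treated 27.475; ACTB vehicle 15.965; ACTB metformin-treated 16.865
ΔCt(vehicle) = 25.270 − 15.965 = 9.305
ΔCt(metformin-treated) = 27.475 − 16.865 = 10.610
ΔΔCt = 10.610 − 9.305 = 1.305
Fold change = 2^(−1.305) = 0.4047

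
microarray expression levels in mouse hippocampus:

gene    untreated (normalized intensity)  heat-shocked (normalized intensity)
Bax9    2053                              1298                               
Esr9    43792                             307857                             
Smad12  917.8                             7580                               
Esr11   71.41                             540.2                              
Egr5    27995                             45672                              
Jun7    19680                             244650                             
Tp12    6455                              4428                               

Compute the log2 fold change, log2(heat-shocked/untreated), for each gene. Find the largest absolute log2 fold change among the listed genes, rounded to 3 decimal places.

log2(1298/2053) = -0.661  (Bax9)
log2(307857/43792) = 2.814  (Esr9)
log2(7580/917.8) = 3.046  (Smad12)
log2(540.2/71.41) = 2.919  (Esr11)
log2(45672/27995) = 0.706  (Egr5)
log2(244650/19680) = 3.636  (Jun7)
log2(4428/6455) = -0.544  (Tp12)
The largest magnitude belongs to Jun7.

3.636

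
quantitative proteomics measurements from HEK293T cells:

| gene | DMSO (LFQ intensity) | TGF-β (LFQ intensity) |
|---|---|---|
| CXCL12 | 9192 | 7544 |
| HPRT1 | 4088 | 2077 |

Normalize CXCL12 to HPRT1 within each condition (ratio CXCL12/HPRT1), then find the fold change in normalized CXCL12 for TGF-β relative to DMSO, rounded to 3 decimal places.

CXCL12/HPRT1 (DMSO) = 9192 / 4088 = 2.2485
CXCL12/HPRT1 (TGF-β) = 7544 / 2077 = 3.6322
Fold change = 3.6322 / 2.2485 = 1.6153

1.615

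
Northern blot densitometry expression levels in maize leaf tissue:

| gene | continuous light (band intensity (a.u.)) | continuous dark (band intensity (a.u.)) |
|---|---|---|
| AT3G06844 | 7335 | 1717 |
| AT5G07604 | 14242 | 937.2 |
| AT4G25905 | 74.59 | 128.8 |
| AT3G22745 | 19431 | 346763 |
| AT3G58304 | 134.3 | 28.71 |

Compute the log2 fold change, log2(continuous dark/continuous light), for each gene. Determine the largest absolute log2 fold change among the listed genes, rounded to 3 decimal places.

log2(1717/7335) = -2.095  (AT3G06844)
log2(937.2/14242) = -3.926  (AT5G07604)
log2(128.8/74.59) = 0.788  (AT4G25905)
log2(346763/19431) = 4.158  (AT3G22745)
log2(28.71/134.3) = -2.226  (AT3G58304)
The largest magnitude belongs to AT3G22745.

4.158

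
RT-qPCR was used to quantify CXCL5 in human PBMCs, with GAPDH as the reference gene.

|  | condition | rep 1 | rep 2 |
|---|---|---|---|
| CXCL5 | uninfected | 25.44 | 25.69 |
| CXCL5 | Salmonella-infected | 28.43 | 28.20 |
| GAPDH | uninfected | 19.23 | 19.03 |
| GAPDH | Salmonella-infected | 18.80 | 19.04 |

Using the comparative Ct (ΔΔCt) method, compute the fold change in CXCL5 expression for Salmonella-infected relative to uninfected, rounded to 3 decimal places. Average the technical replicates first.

Mean Ct: CXCL5 uninfected 25.565; CXCL5 Salmonella-infected 28.315; GAPDH uninfected 19.130; GAPDH Salmonella-infected 18.920
ΔCt(uninfected) = 25.565 − 19.130 = 6.435
ΔCt(Salmonella-infected) = 28.315 − 18.920 = 9.395
ΔΔCt = 9.395 − 6.435 = 2.960
Fold change = 2^(−2.960) = 0.1285

0.129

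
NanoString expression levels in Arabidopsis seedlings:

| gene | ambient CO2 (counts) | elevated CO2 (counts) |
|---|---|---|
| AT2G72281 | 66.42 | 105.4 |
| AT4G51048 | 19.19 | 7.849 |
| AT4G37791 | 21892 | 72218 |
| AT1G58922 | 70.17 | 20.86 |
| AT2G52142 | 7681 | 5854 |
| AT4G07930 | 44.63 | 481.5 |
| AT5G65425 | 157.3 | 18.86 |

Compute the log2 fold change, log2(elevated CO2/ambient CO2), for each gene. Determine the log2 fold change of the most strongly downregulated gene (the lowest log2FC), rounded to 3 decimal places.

log2(105.4/66.42) = 0.666  (AT2G72281)
log2(7.849/19.19) = -1.290  (AT4G51048)
log2(72218/21892) = 1.722  (AT4G37791)
log2(20.86/70.17) = -1.750  (AT1G58922)
log2(5854/7681) = -0.392  (AT2G52142)
log2(481.5/44.63) = 3.431  (AT4G07930)
log2(18.86/157.3) = -3.060  (AT5G65425)
AT5G65425 is most strongly downregulated.

-3.060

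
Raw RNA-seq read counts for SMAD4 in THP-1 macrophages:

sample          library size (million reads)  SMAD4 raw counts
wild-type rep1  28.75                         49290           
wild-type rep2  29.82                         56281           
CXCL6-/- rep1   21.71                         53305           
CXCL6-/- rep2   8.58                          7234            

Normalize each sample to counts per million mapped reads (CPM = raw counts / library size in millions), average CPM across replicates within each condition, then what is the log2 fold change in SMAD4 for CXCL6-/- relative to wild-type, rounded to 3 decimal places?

-0.127

CPM(wild-type rep1) = 49290 / 28.75 = 1714.4348
CPM(wild-type rep2) = 56281 / 29.82 = 1887.3575
CPM(CXCL6-/- rep1) = 53305 / 21.71 = 2455.3201
CPM(CXCL6-/- rep2) = 7234 / 8.58 = 843.1235
mean CPM(wild-type) = 1800.8961; mean CPM(CXCL6-/-) = 1649.2218
Fold change = 1649.2218 / 1800.8961 = 0.91578
log2(0.91578) = -0.1269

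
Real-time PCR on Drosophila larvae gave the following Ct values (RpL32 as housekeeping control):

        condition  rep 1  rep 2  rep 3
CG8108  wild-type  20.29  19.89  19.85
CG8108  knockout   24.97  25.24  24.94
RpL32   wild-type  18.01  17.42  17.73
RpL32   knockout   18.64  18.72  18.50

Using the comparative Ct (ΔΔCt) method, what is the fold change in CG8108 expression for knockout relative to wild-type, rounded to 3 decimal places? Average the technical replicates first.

Mean Ct: CG8108 wild-type 20.010; CG8108 knockout 25.050; RpL32 wild-type 17.720; RpL32 knockout 18.620
ΔCt(wild-type) = 20.010 − 17.720 = 2.290
ΔCt(knockout) = 25.050 − 18.620 = 6.430
ΔΔCt = 6.430 − 2.290 = 4.140
Fold change = 2^(−4.140) = 0.0567

0.057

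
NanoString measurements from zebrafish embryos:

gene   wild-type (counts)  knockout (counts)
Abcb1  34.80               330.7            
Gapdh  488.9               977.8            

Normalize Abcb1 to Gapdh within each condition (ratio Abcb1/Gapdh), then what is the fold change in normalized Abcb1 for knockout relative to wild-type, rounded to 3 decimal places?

Abcb1/Gapdh (wild-type) = 34.80 / 488.9 = 0.07118
Abcb1/Gapdh (knockout) = 330.7 / 977.8 = 0.33821
Fold change = 0.33821 / 0.07118 = 4.7514

4.751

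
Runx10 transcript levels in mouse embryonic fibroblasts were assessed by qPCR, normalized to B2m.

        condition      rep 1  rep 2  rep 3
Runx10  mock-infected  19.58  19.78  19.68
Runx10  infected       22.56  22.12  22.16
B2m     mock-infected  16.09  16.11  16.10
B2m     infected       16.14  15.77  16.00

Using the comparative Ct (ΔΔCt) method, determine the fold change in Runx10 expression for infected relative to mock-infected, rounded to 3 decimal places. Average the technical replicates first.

0.151

Mean Ct: Runx10 mock-infected 19.680; Runx10 infected 22.280; B2m mock-infected 16.100; B2m infected 15.970
ΔCt(mock-infected) = 19.680 − 16.100 = 3.580
ΔCt(infected) = 22.280 − 15.970 = 6.310
ΔΔCt = 6.310 − 3.580 = 2.730
Fold change = 2^(−2.730) = 0.1507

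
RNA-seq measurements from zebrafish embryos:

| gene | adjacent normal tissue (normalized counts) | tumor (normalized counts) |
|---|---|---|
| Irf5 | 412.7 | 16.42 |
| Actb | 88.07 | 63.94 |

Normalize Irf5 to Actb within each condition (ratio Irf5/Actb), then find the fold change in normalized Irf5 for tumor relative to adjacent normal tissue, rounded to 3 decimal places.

Irf5/Actb (adjacent normal tissue) = 412.7 / 88.07 = 4.686
Irf5/Actb (tumor) = 16.42 / 63.94 = 0.2568
Fold change = 0.2568 / 4.686 = 0.0548

0.055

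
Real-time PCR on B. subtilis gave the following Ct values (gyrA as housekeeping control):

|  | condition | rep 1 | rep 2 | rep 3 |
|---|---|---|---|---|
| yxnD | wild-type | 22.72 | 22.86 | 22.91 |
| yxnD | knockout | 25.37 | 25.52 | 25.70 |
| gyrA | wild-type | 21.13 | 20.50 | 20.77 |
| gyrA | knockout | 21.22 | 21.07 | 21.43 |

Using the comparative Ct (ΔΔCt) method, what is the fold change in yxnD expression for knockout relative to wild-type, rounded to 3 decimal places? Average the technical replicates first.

0.209

Mean Ct: yxnD wild-type 22.830; yxnD knockout 25.530; gyrA wild-type 20.800; gyrA knockout 21.240
ΔCt(wild-type) = 22.830 − 20.800 = 2.030
ΔCt(knockout) = 25.530 − 21.240 = 4.290
ΔΔCt = 4.290 − 2.030 = 2.260
Fold change = 2^(−2.260) = 0.2088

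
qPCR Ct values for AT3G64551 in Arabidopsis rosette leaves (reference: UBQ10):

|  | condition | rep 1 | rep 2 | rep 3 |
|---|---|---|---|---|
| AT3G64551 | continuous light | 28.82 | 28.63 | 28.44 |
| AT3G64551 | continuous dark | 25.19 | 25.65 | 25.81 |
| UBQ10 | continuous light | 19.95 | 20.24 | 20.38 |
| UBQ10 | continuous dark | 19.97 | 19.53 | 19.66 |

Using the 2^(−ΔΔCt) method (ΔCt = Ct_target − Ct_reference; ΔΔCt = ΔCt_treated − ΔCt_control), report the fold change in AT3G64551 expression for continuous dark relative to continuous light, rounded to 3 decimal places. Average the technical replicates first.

Mean Ct: AT3G64551 continuous light 28.630; AT3G64551 continuous dark 25.550; UBQ10 continuous light 20.190; UBQ10 continuous dark 19.720
ΔCt(continuous light) = 28.630 − 20.190 = 8.440
ΔCt(continuous dark) = 25.550 − 19.720 = 5.830
ΔΔCt = 5.830 − 8.440 = -2.610
Fold change = 2^(−(-2.610)) = 2^2.610 = 6.1050

6.105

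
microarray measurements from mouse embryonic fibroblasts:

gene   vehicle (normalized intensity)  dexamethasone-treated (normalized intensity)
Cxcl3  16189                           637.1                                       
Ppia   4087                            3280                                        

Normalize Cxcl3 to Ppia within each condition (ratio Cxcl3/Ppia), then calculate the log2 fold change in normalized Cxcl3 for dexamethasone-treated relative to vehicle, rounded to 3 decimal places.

-4.350

Cxcl3/Ppia (vehicle) = 16189 / 4087 = 3.9611
Cxcl3/Ppia (dexamethasone-treated) = 637.1 / 3280 = 0.19424
Fold change = 0.19424 / 3.9611 = 0.0490
log2(0.0490) = -4.3500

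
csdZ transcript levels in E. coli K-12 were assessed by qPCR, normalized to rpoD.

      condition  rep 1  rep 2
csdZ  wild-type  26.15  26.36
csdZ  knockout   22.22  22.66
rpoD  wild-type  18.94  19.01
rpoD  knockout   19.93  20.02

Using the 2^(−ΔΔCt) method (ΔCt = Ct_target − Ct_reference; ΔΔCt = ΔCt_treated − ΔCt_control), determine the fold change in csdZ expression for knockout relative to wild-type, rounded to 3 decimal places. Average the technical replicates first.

Mean Ct: csdZ wild-type 26.255; csdZ knockout 22.440; rpoD wild-type 18.975; rpoD knockout 19.975
ΔCt(wild-type) = 26.255 − 18.975 = 7.280
ΔCt(knockout) = 22.440 − 19.975 = 2.465
ΔΔCt = 2.465 − 7.280 = -4.815
Fold change = 2^(−(-4.815)) = 2^4.815 = 28.1488

28.149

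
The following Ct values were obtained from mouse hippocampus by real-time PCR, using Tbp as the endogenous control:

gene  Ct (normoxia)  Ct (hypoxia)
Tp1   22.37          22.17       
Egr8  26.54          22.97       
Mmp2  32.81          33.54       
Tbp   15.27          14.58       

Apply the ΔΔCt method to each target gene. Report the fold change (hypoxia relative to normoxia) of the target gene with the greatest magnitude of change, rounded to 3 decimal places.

7.362

Tp1: ΔΔCt = (22.17−14.58) − (22.37−15.27) = 7.59 − 7.10 = 0.49; fold change = 2^-0.49 = 0.712
Egr8: ΔΔCt = (22.97−14.58) − (26.54−15.27) = 8.39 − 11.27 = -2.88; fold change = 2^2.88 = 7.362
Mmp2: ΔΔCt = (33.54−14.58) − (32.81−15.27) = 18.96 − 17.54 = 1.42; fold change = 2^-1.42 = 0.374
Egr8 has the largest |ΔΔCt| = 2.88.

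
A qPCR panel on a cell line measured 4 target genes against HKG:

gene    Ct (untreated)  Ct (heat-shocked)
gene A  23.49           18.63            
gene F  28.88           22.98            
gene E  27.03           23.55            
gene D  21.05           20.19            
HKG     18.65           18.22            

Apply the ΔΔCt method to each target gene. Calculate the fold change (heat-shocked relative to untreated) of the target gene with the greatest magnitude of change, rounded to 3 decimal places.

44.324

gene A: ΔΔCt = (18.63−18.22) − (23.49−18.65) = 0.41 − 4.84 = -4.43; fold change = 2^4.43 = 21.556
gene F: ΔΔCt = (22.98−18.22) − (28.88−18.65) = 4.76 − 10.23 = -5.47; fold change = 2^5.47 = 44.324
gene E: ΔΔCt = (23.55−18.22) − (27.03−18.65) = 5.33 − 8.38 = -3.05; fold change = 2^3.05 = 8.282
gene D: ΔΔCt = (20.19−18.22) − (21.05−18.65) = 1.97 − 2.40 = -0.43; fold change = 2^0.43 = 1.347
gene F has the largest |ΔΔCt| = 5.47.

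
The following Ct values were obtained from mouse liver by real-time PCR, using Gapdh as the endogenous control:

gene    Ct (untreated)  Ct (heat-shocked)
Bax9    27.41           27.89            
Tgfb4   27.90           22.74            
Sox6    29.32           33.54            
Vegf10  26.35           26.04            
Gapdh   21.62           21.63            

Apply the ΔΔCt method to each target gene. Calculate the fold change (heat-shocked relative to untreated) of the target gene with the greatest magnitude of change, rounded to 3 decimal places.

Bax9: ΔΔCt = (27.89−21.63) − (27.41−21.62) = 6.26 − 5.79 = 0.47; fold change = 2^-0.47 = 0.722
Tgfb4: ΔΔCt = (22.74−21.63) − (27.90−21.62) = 1.11 − 6.28 = -5.17; fold change = 2^5.17 = 36.002
Sox6: ΔΔCt = (33.54−21.63) − (29.32−21.62) = 11.91 − 7.70 = 4.21; fold change = 2^-4.21 = 0.054
Vegf10: ΔΔCt = (26.04−21.63) − (26.35−21.62) = 4.41 − 4.73 = -0.32; fold change = 2^0.32 = 1.248
Tgfb4 has the largest |ΔΔCt| = 5.17.

36.002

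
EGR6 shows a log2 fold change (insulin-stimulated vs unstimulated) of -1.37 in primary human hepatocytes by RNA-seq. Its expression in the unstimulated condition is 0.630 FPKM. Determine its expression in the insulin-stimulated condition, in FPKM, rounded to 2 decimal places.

0.24

Fold change = 2^(-1.37) = 0.3869
insulin-stimulated expression = 0.630 × 0.3869 = 0.24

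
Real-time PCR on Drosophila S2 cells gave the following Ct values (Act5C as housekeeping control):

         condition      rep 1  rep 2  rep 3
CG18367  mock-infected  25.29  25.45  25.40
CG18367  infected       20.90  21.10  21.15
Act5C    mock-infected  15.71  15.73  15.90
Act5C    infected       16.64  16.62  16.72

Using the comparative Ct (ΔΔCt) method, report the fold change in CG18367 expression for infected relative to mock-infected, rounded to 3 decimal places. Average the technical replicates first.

Mean Ct: CG18367 mock-infected 25.380; CG18367 infected 21.050; Act5C mock-infected 15.780; Act5C infected 16.660
ΔCt(mock-infected) = 25.380 − 15.780 = 9.600
ΔCt(infected) = 21.050 − 16.660 = 4.390
ΔΔCt = 4.390 − 9.600 = -5.210
Fold change = 2^(−(-5.210)) = 2^5.210 = 37.0140

37.014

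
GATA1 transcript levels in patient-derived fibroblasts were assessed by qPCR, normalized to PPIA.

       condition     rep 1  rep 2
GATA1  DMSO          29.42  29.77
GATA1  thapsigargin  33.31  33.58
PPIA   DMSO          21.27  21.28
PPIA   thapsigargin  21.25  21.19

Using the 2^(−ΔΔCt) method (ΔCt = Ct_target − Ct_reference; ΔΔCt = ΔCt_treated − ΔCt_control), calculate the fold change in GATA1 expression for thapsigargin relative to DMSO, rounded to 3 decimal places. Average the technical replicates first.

0.067

Mean Ct: GATA1 DMSO 29.595; GATA1 thapsigargin 33.445; PPIA DMSO 21.275; PPIA thapsigargin 21.220
ΔCt(DMSO) = 29.595 − 21.275 = 8.320
ΔCt(thapsigargin) = 33.445 − 21.220 = 12.225
ΔΔCt = 12.225 − 8.320 = 3.905
Fold change = 2^(−3.905) = 0.0668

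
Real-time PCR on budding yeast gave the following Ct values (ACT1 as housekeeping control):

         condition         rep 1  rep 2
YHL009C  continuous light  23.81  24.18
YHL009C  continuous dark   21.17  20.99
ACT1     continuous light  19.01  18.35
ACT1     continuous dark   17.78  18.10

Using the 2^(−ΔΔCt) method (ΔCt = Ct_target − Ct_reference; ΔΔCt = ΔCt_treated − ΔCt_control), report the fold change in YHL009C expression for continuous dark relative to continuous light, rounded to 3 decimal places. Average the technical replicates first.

4.516

Mean Ct: YHL009C continuous light 23.995; YHL009C continuous dark 21.080; ACT1 continuous light 18.680; ACT1 continuous dark 17.940
ΔCt(continuous light) = 23.995 − 18.680 = 5.315
ΔCt(continuous dark) = 21.080 − 17.940 = 3.140
ΔΔCt = 3.140 − 5.315 = -2.175
Fold change = 2^(−(-2.175)) = 2^2.175 = 4.5159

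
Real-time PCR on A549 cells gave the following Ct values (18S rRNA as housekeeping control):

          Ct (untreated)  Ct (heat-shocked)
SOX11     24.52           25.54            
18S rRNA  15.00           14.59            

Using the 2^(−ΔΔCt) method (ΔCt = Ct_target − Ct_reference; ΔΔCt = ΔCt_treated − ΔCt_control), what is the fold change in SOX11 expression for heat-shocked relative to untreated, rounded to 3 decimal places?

0.371

ΔCt(untreated) = 24.520 − 15.000 = 9.520
ΔCt(heat-shocked) = 25.540 − 14.590 = 10.950
ΔΔCt = 10.950 − 9.520 = 1.430
Fold change = 2^(−1.430) = 0.3711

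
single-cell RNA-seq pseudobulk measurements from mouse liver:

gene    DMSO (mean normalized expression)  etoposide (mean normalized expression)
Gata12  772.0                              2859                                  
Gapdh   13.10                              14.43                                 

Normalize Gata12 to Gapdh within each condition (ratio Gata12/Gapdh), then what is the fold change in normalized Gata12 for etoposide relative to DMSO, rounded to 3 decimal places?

3.362

Gata12/Gapdh (DMSO) = 772.0 / 13.10 = 58.931
Gata12/Gapdh (etoposide) = 2859 / 14.43 = 198.13
Fold change = 198.13 / 58.931 = 3.3620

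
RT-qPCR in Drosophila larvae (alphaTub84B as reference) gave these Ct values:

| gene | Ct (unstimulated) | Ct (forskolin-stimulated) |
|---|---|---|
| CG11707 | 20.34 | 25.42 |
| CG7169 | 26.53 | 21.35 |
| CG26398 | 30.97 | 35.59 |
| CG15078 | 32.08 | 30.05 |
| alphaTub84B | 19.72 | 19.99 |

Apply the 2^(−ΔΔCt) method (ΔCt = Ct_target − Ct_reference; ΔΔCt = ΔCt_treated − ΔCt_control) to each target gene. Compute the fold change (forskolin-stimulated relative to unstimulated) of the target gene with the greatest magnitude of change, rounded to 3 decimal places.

43.713

CG11707: ΔΔCt = (25.42−19.99) − (20.34−19.72) = 5.43 − 0.62 = 4.81; fold change = 2^-4.81 = 0.036
CG7169: ΔΔCt = (21.35−19.99) − (26.53−19.72) = 1.36 − 6.81 = -5.45; fold change = 2^5.45 = 43.713
CG26398: ΔΔCt = (35.59−19.99) − (30.97−19.72) = 15.60 − 11.25 = 4.35; fold change = 2^-4.35 = 0.049
CG15078: ΔΔCt = (30.05−19.99) − (32.08−19.72) = 10.06 − 12.36 = -2.30; fold change = 2^2.30 = 4.925
CG7169 has the largest |ΔΔCt| = 5.45.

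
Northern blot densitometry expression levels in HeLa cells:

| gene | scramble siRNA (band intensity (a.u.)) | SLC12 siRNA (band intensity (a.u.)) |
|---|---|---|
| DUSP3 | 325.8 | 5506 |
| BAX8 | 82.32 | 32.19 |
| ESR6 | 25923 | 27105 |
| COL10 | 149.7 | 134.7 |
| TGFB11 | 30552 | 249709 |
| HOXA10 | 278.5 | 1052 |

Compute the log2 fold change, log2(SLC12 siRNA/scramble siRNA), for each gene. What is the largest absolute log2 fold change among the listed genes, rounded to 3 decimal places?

4.079

log2(5506/325.8) = 4.079  (DUSP3)
log2(32.19/82.32) = -1.355  (BAX8)
log2(27105/25923) = 0.064  (ESR6)
log2(134.7/149.7) = -0.152  (COL10)
log2(249709/30552) = 3.031  (TGFB11)
log2(1052/278.5) = 1.917  (HOXA10)
The largest magnitude belongs to DUSP3.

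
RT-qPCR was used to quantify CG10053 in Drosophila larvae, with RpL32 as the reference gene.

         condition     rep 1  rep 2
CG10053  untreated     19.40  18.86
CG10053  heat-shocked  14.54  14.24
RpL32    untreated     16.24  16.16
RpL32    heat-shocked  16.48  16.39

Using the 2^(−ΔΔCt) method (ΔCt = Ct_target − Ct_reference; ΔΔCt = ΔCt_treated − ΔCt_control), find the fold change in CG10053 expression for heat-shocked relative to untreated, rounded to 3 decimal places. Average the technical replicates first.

31.450

Mean Ct: CG10053 untreated 19.130; CG10053 heat-shocked 14.390; RpL32 untreated 16.200; RpL32 heat-shocked 16.435
ΔCt(untreated) = 19.130 − 16.200 = 2.930
ΔCt(heat-shocked) = 14.390 − 16.435 = -2.045
ΔΔCt = -2.045 − 2.930 = -4.975
Fold change = 2^(−(-4.975)) = 2^4.975 = 31.4503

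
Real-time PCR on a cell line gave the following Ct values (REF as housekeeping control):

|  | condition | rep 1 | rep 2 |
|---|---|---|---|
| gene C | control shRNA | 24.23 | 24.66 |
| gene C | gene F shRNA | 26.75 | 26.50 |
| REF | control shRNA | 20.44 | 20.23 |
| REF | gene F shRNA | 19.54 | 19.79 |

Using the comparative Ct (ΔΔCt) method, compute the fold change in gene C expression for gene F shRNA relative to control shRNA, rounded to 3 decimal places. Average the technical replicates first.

0.139

Mean Ct: gene C control shRNA 24.445; gene C gene F shRNA 26.625; REF control shRNA 20.335; REF gene F shRNA 19.665
ΔCt(control shRNA) = 24.445 − 20.335 = 4.110
ΔCt(gene F shRNA) = 26.625 − 19.665 = 6.960
ΔΔCt = 6.960 − 4.110 = 2.850
Fold change = 2^(−2.850) = 0.1387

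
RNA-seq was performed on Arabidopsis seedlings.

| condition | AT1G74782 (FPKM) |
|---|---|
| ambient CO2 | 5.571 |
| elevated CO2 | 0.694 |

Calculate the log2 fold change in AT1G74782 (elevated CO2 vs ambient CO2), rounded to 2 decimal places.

Fold change = 0.694 / 5.571 = 0.1246
log2(0.1246) = -3.005

-3.00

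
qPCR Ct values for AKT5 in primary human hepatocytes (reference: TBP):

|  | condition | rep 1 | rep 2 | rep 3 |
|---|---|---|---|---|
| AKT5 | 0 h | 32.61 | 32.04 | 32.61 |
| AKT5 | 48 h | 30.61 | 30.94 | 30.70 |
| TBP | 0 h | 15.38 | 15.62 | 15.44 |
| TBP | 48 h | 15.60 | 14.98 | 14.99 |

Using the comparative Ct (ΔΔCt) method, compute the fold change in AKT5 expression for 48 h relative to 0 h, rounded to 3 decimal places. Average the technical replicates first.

Mean Ct: AKT5 0 h 32.420; AKT5 48 h 30.750; TBP 0 h 15.480; TBP 48 h 15.190
ΔCt(0 h) = 32.420 − 15.480 = 16.940
ΔCt(48 h) = 30.750 − 15.190 = 15.560
ΔΔCt = 15.560 − 16.940 = -1.380
Fold change = 2^(−(-1.380)) = 2^1.380 = 2.6027

2.603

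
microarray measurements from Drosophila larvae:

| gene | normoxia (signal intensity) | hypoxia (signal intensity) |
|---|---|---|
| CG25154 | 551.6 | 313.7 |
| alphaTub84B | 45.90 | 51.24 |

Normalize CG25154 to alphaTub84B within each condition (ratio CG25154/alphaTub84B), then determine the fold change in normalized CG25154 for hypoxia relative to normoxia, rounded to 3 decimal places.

CG25154/alphaTub84B (normoxia) = 551.6 / 45.90 = 12.017
CG25154/alphaTub84B (hypoxia) = 313.7 / 51.24 = 6.1222
Fold change = 6.1222 / 12.017 = 0.5094

0.509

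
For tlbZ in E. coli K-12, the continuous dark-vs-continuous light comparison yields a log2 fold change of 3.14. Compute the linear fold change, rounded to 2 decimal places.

8.82

Fold change = 2^(3.14) = 8.815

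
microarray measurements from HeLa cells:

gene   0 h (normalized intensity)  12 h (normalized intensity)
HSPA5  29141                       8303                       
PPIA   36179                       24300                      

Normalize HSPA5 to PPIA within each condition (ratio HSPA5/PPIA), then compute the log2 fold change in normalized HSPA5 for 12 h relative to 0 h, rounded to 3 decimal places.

HSPA5/PPIA (0 h) = 29141 / 36179 = 0.80547
HSPA5/PPIA (12 h) = 8303 / 24300 = 0.34169
Fold change = 0.34169 / 0.80547 = 0.4242
log2(0.4242) = -1.2371

-1.237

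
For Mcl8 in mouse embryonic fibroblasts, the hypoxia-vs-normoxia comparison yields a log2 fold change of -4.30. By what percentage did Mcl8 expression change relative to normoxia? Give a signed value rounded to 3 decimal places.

Fold change = 2^(-4.30) = 0.0508
Percent change = (FC − 1) × 100% = (0.0508 − 1) × 100 = -94.923%

-94.923%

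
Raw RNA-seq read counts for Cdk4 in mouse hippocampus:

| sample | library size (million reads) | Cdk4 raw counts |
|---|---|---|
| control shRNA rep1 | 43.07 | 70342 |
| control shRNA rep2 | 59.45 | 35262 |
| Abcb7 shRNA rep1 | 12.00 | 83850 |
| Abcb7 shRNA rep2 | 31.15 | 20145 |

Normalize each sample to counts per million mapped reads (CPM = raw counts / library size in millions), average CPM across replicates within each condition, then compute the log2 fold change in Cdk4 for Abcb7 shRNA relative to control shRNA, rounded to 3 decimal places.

CPM(control shRNA rep1) = 70342 / 43.07 = 1633.2018
CPM(control shRNA rep2) = 35262 / 59.45 = 593.1371
CPM(Abcb7 shRNA rep1) = 83850 / 12.00 = 6987.5000
CPM(Abcb7 shRNA rep2) = 20145 / 31.15 = 646.7095
mean CPM(control shRNA) = 1113.1694; mean CPM(Abcb7 shRNA) = 3817.1047
Fold change = 3817.1047 / 1113.1694 = 3.42904
log2(3.42904) = 1.7778

1.778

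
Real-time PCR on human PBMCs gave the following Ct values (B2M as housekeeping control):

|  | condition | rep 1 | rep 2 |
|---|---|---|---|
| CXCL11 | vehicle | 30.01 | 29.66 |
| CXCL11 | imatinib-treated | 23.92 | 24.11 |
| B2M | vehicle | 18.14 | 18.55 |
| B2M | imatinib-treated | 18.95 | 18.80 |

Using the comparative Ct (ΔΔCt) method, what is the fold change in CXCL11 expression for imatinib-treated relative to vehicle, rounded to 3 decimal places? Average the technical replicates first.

Mean Ct: CXCL11 vehicle 29.835; CXCL11 imatinib-treated 24.015; B2M vehicle 18.345; B2M imatinib-treated 18.875
ΔCt(vehicle) = 29.835 − 18.345 = 11.490
ΔCt(imatinib-treated) = 24.015 − 18.875 = 5.140
ΔΔCt = 5.140 − 11.490 = -6.350
Fold change = 2^(−(-6.350)) = 2^6.350 = 81.5719

81.572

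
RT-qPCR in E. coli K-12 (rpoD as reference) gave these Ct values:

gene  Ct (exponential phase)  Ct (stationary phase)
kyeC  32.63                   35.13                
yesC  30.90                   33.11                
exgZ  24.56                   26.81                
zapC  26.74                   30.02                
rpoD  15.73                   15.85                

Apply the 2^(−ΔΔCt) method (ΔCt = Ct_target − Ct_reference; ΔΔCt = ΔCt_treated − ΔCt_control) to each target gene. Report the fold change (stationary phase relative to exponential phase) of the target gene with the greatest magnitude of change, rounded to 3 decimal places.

0.112

kyeC: ΔΔCt = (35.13−15.85) − (32.63−15.73) = 19.28 − 16.90 = 2.38; fold change = 2^-2.38 = 0.192
yesC: ΔΔCt = (33.11−15.85) − (30.90−15.73) = 17.26 − 15.17 = 2.09; fold change = 2^-2.09 = 0.235
exgZ: ΔΔCt = (26.81−15.85) − (24.56−15.73) = 10.96 − 8.83 = 2.13; fold change = 2^-2.13 = 0.228
zapC: ΔΔCt = (30.02−15.85) − (26.74−15.73) = 14.17 − 11.01 = 3.16; fold change = 2^-3.16 = 0.112
zapC has the largest |ΔΔCt| = 3.16.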